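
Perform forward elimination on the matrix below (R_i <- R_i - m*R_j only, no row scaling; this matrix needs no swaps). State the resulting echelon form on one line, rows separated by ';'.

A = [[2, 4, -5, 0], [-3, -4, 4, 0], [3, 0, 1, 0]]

REF = [2 4 -5 0; 0 2 -7/2 0; 0 0 -2 0]

Forward elimination:
R2 <- R2 - (-3/2)*R1:  [    0     2  -7/2     0 ]
R3 <- R3 - (3/2)*R1:  [    0    -6  17/2     0 ]
R3 <- R3 - (-3)*R2:  [  0   0  -2   0 ]
Row echelon form:
[ 2  4    -5  0 ]
[ 0  2  -7/2  0 ]
[ 0  0    -2  0 ]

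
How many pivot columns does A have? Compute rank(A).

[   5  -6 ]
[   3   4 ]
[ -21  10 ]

rank(A) = 2

Row reduction:
R2 <- R2 - (3/5)*R1:  [    0  38/5 ]
R3 <- R3 - (-21/5)*R1:  [     0  -76/5 ]
R3 <- R3 - (-2)*R2:  [ 0  0 ]
Row echelon form:
[ 5    -6 ]
[ 0  38/5 ]
[ 0     0 ]
Nonzero rows / pivot columns: 2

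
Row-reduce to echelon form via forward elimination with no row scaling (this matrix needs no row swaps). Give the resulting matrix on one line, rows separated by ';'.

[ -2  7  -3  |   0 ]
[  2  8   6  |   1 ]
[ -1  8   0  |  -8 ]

REF = [-2 7 -3 0; 0 15 3 1; 0 0 3/5 -83/10]

Forward elimination:
R2 <- R2 - (-1)*R1:  [  0  15   3   1 ]
R3 <- R3 - (1/2)*R1:  [   0  9/2  3/2   -8 ]
R3 <- R3 - (3/10)*R2:  [      0       0     3/5  -83/10 ]
Row echelon form:
[ -2   7   -3  |       0 ]
[  0  15    3  |       1 ]
[  0   0  3/5  |  -83/10 ]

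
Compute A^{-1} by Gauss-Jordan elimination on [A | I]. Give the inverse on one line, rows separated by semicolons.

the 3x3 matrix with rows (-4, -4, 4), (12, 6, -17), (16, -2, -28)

inverse = [-101/36 -5/3 11/18; 8/9 2/3 -5/18; -5/3 -1 1/3]

Gauss-Jordan on [A | I]:
R1 <- (1/-4)*R1:  [    1     1    -1  |  -1/4     0     0 ]
R2 <- R2 - (12)*R1:  [  0  -6  -5  |   3   1   0 ]
R3 <- R3 - (16)*R1:  [   0  -18  -12  |    4    0    1 ]
R2 <- (1/-6)*R2:  [    0     1   5/6  |  -1/2  -1/6     0 ]
R1 <- R1 - (1)*R2:  [     1      0  -11/6  |    1/4    1/6      0 ]
R3 <- R3 - (-18)*R2:  [  0   0   3  |  -5  -3   1 ]
R3 <- (1/3)*R3:  [    0     0     1  |  -5/3    -1   1/3 ]
R1 <- R1 - (-11/6)*R3:  [       1        0        0  |  -101/36     -5/3    11/18 ]
R2 <- R2 - (5/6)*R3:  [     0      1      0  |    8/9    2/3  -5/18 ]
Right block of [I | A^{-1}] is the inverse:
[ -101/36  -5/3  11/18 ]
[     8/9   2/3  -5/18 ]
[    -5/3    -1    1/3 ]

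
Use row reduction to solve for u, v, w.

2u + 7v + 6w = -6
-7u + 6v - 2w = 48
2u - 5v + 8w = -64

Forward elimination on [A|b]:
R2 <- R2 - (-7/2)*R1:  [    0  61/2    19    27 ]
R3 <- R3 - (1)*R1:  [   0  -12    2  -58 ]
R3 <- R3 - (-24/61)*R2:  [        0         0    578/61  -2890/61 ]
Row echelon form:
[ 2     7       6  |        -6 ]
[ 0  61/2      19  |        27 ]
[ 0     0  578/61  |  -2890/61 ]
Back-substitution:
w = (-2890/61) / (578/61) = -5
v = (27 - (19)*(-5)) / (61/2) = 4
u = (-6 - (7)*(4) - (6)*(-5)) / 2 = -2

(-2, 4, -5)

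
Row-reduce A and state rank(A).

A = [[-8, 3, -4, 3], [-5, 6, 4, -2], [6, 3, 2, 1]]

rank(A) = 3

Row reduction:
R2 <- R2 - (5/8)*R1:  [     0   33/8   13/2  -31/8 ]
R3 <- R3 - (-3/4)*R1:  [    0  21/4    -1  13/4 ]
R3 <- R3 - (14/11)*R2:  [       0        0  -102/11    90/11 ]
Row echelon form:
[ -8     3       -4      3 ]
[  0  33/8     13/2  -31/8 ]
[  0     0  -102/11  90/11 ]
Nonzero rows / pivot columns: 3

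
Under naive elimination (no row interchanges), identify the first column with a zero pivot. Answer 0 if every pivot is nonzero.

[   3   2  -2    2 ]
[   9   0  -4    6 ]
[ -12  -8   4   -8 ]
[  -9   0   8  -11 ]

first zero-pivot column = 0

Naive forward elimination:
R2 <- R2 - (3)*R1:  [  0  -6   2   0 ]
R3 <- R3 - (-4)*R1:  [  0   0  -4   0 ]
R4 <- R4 - (-3)*R1:  [  0   6   2  -5 ]
R4 <- R4 - (-1)*R2:  [  0   0   4  -5 ]
R4 <- R4 - (-1)*R3:  [  0   0   0  -5 ]
All pivots nonzero; naive elimination completes without hitting a zero pivot.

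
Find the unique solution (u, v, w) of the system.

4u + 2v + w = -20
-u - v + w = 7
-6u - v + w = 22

Forward elimination on [A|b]:
R2 <- R2 - (-1/4)*R1:  [    0  -1/2   5/4     2 ]
R3 <- R3 - (-3/2)*R1:  [   0    2  5/2   -8 ]
R3 <- R3 - (-4)*R2:  [    0     0  15/2     0 ]
Row echelon form:
[ 4     2     1  |  -20 ]
[ 0  -1/2   5/4  |    2 ]
[ 0     0  15/2  |    0 ]
Back-substitution:
w = (0) / (15/2) = 0
v = (2 - (5/4)*(0)) / (-1/2) = -4
u = (-20 - (2)*(-4) - (1)*(0)) / 4 = -3

(-3, -4, 0)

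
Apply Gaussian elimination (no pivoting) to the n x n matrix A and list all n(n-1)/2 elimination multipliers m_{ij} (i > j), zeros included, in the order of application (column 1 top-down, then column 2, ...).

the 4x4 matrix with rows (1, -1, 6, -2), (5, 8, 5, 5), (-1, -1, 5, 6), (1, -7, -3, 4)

Forward elimination:
R2 <- R2 - (5)*R1:  [   0   13  -25   15 ]
R3 <- R3 - (-1)*R1:  [  0  -2  11   4 ]
R4 <- R4 - (1)*R1:  [  0  -6  -9   6 ]
R3 <- R3 - (-2/13)*R2:  [     0      0  93/13  82/13 ]
R4 <- R4 - (-6/13)*R2:  [       0        0  -267/13   168/13 ]
R4 <- R4 - (-89/31)*R3:  [      0       0       0  962/31 ]
Multipliers (in order of application): m_{21} = 5, m_{31} = -1, m_{41} = 1, m_{32} = -2/13, m_{42} = -6/13, m_{43} = -89/31

multipliers: 5, -1, 1, -2/13, -6/13, -89/31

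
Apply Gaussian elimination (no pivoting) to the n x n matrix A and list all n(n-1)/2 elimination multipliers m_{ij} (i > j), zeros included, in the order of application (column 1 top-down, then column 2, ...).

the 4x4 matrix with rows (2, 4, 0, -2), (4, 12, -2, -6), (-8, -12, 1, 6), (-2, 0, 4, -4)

multipliers: 2, -4, -1, 1, 1, 2

Forward elimination:
R2 <- R2 - (2)*R1:  [  0   4  -2  -2 ]
R3 <- R3 - (-4)*R1:  [  0   4   1  -2 ]
R4 <- R4 - (-1)*R1:  [  0   4   4  -6 ]
R3 <- R3 - (1)*R2:  [ 0  0  3  0 ]
R4 <- R4 - (1)*R2:  [  0   0   6  -4 ]
R4 <- R4 - (2)*R3:  [  0   0   0  -4 ]
Multipliers (in order of application): m_{21} = 2, m_{31} = -4, m_{41} = -1, m_{32} = 1, m_{42} = 1, m_{43} = 2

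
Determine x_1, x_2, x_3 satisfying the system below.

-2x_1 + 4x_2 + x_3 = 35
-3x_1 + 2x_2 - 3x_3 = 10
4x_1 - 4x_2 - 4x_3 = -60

(-5, 5, 5)

Forward elimination on [A|b]:
R2 <- R2 - (3/2)*R1:  [     0     -4   -9/2  -85/2 ]
R3 <- R3 - (-2)*R1:  [  0   4  -2  10 ]
R3 <- R3 - (-1)*R2:  [     0      0  -13/2  -65/2 ]
Row echelon form:
[ -2   4      1  |     35 ]
[  0  -4   -9/2  |  -85/2 ]
[  0   0  -13/2  |  -65/2 ]
Back-substitution:
x_3 = (-65/2) / (-13/2) = 5
x_2 = (-85/2 - (-9/2)*(5)) / -4 = 5
x_1 = (35 - (4)*(5) - (1)*(5)) / -2 = -5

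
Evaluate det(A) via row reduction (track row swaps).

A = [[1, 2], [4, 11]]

det(A) = 3

Forward elimination:
R2 <- R2 - (4)*R1:  [ 0  3 ]
Upper-triangular form:
[ 1  2 ]
[ 0  3 ]
det(A) = (-1)^0 * (1) * (3) = 3  (0 row swaps -> sign +1)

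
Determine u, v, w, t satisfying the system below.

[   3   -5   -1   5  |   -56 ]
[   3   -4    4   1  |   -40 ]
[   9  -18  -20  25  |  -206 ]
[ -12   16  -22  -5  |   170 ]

Forward elimination on [A|b]:
R2 <- R2 - (1)*R1:  [  0   1   5  -4  16 ]
R3 <- R3 - (3)*R1:  [   0   -3  -17   10  -38 ]
R4 <- R4 - (-4)*R1:  [   0   -4  -26   15  -54 ]
R3 <- R3 - (-3)*R2:  [  0   0  -2  -2  10 ]
R4 <- R4 - (-4)*R2:  [  0   0  -6  -1  10 ]
R4 <- R4 - (3)*R3:  [   0    0    0    5  -20 ]
Row echelon form:
[ 3  -5  -1   5  |  -56 ]
[ 0   1   5  -4  |   16 ]
[ 0   0  -2  -2  |   10 ]
[ 0   0   0   5  |  -20 ]
Back-substitution:
t = (-20) / 5 = -4
w = (10 - (-2)*(-4)) / -2 = -1
v = (16 - (5)*(-1) - (-4)*(-4)) / 1 = 5
u = (-56 - (-5)*(5) - (-1)*(-1) - (5)*(-4)) / 3 = -4

(-4, 5, -1, -4)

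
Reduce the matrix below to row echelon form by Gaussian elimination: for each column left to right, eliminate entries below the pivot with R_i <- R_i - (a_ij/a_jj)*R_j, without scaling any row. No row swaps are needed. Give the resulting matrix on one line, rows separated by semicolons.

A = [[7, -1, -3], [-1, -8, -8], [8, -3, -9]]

REF = [7 -1 -3; 0 -57/7 -59/7; 0 0 -208/57]

Forward elimination:
R2 <- R2 - (-1/7)*R1:  [     0  -57/7  -59/7 ]
R3 <- R3 - (8/7)*R1:  [     0  -13/7  -39/7 ]
R3 <- R3 - (13/57)*R2:  [       0        0  -208/57 ]
Row echelon form:
[ 7     -1       -3 ]
[ 0  -57/7    -59/7 ]
[ 0      0  -208/57 ]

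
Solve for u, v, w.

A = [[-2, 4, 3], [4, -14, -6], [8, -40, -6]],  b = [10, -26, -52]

Forward elimination on [A|b]:
R2 <- R2 - (-2)*R1:  [  0  -6   0  -6 ]
R3 <- R3 - (-4)*R1:  [   0  -24    6  -12 ]
R3 <- R3 - (4)*R2:  [  0   0   6  12 ]
Row echelon form:
[ -2   4  3  |  10 ]
[  0  -6  0  |  -6 ]
[  0   0  6  |  12 ]
Back-substitution:
w = (12) / 6 = 2
v = (-6) / -6 = 1
u = (10 - (4)*(1) - (3)*(2)) / -2 = 0

(0, 1, 2)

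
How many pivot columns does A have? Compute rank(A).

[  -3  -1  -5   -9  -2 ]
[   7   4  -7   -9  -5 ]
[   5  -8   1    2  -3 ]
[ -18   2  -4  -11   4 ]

rank(A) = 3

Row reduction:
R2 <- R2 - (-7/3)*R1:  [     0    5/3  -56/3    -30  -29/3 ]
R3 <- R3 - (-5/3)*R1:  [     0  -29/3  -22/3    -13  -19/3 ]
R4 <- R4 - (6)*R1:  [  0   8  26  43  16 ]
R3 <- R3 - (-29/5)*R2:  [      0       0  -578/5    -187  -312/5 ]
R4 <- R4 - (24/5)*R2:  [     0      0  578/5    187  312/5 ]
R4 <- R4 - (-1)*R3:  [ 0  0  0  0  0 ]
Row echelon form:
[ -3   -1      -5    -9      -2 ]
[  0  5/3   -56/3   -30   -29/3 ]
[  0    0  -578/5  -187  -312/5 ]
[  0    0       0     0       0 ]
Nonzero rows / pivot columns: 3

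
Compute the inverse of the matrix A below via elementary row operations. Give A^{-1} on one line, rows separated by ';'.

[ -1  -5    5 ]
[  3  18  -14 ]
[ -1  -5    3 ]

Gauss-Jordan on [A | I]:
R1 <- (1/-1)*R1:  [  1   5  -5  |  -1   0   0 ]
R2 <- R2 - (3)*R1:  [ 0  3  1  |  3  1  0 ]
R3 <- R3 - (-1)*R1:  [  0   0  -2  |  -1   0   1 ]
R2 <- (1/3)*R2:  [   0    1  1/3  |    1  1/3    0 ]
R1 <- R1 - (5)*R2:  [     1      0  -20/3  |     -6   -5/3      0 ]
R3 <- (1/-2)*R3:  [    0     0     1  |   1/2     0  -1/2 ]
R1 <- R1 - (-20/3)*R3:  [     1      0      0  |   -8/3   -5/3  -10/3 ]
R2 <- R2 - (1/3)*R3:  [   0    1    0  |  5/6  1/3  1/6 ]
Right block of [I | A^{-1}] is the inverse:
[ -8/3  -5/3  -10/3 ]
[  5/6   1/3    1/6 ]
[  1/2     0   -1/2 ]

inverse = [-8/3 -5/3 -10/3; 5/6 1/3 1/6; 1/2 0 -1/2]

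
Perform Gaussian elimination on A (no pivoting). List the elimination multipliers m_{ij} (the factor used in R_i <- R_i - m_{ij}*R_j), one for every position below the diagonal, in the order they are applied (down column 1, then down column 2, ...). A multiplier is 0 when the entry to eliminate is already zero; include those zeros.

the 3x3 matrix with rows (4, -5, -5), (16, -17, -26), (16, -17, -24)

Forward elimination:
R2 <- R2 - (4)*R1:  [  0   3  -6 ]
R3 <- R3 - (4)*R1:  [  0   3  -4 ]
R3 <- R3 - (1)*R2:  [ 0  0  2 ]
Multipliers (in order of application): m_{21} = 4, m_{31} = 4, m_{32} = 1

multipliers: 4, 4, 1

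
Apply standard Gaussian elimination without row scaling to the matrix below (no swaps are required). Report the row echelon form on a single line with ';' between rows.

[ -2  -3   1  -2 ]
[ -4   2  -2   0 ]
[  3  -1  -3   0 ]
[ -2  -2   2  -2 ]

REF = [-2 -3 1 -2; 0 8 -4 4; 0 0 -17/4 -1/4; 0 0 0 -10/17]

Forward elimination:
R2 <- R2 - (2)*R1:  [  0   8  -4   4 ]
R3 <- R3 - (-3/2)*R1:  [     0  -11/2   -3/2     -3 ]
R4 <- R4 - (1)*R1:  [ 0  1  1  0 ]
R3 <- R3 - (-11/16)*R2:  [     0      0  -17/4   -1/4 ]
R4 <- R4 - (1/8)*R2:  [    0     0   3/2  -1/2 ]
R4 <- R4 - (-6/17)*R3:  [      0       0       0  -10/17 ]
Row echelon form:
[ -2  -3      1      -2 ]
[  0   8     -4       4 ]
[  0   0  -17/4    -1/4 ]
[  0   0      0  -10/17 ]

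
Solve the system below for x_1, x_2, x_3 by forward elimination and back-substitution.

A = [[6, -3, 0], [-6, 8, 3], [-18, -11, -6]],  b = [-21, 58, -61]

Forward elimination on [A|b]:
R2 <- R2 - (-1)*R1:  [  0   5   3  37 ]
R3 <- R3 - (-3)*R1:  [    0   -20    -6  -124 ]
R3 <- R3 - (-4)*R2:  [  0   0   6  24 ]
Row echelon form:
[ 6  -3  0  |  -21 ]
[ 0   5  3  |   37 ]
[ 0   0  6  |   24 ]
Back-substitution:
x_3 = (24) / 6 = 4
x_2 = (37 - (3)*(4)) / 5 = 5
x_1 = (-21 - (-3)*(5)) / 6 = -1

(-1, 5, 4)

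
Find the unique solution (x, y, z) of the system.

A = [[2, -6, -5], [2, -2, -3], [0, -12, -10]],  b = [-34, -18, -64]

Forward elimination on [A|b]:
R2 <- R2 - (1)*R1:  [  0   4   2  16 ]
R3 <- R3 - (-3)*R2:  [   0    0   -4  -16 ]
Row echelon form:
[ 2  -6  -5  |  -34 ]
[ 0   4   2  |   16 ]
[ 0   0  -4  |  -16 ]
Back-substitution:
z = (-16) / -4 = 4
y = (16 - (2)*(4)) / 4 = 2
x = (-34 - (-6)*(2) - (-5)*(4)) / 2 = -1

(-1, 2, 4)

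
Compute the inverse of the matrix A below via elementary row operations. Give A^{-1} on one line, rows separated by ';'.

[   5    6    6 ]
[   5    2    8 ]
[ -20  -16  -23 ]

Gauss-Jordan on [A | I]:
R1 <- (1/5)*R1:  [   1  6/5  6/5  |  1/5    0    0 ]
R2 <- R2 - (5)*R1:  [  0  -4   2  |  -1   1   0 ]
R3 <- R3 - (-20)*R1:  [ 0  8  1  |  4  0  1 ]
R2 <- (1/-4)*R2:  [    0     1  -1/2  |   1/4  -1/4     0 ]
R1 <- R1 - (6/5)*R2:  [     1      0    9/5  |  -1/10   3/10      0 ]
R3 <- R3 - (8)*R2:  [ 0  0  5  |  2  2  1 ]
R3 <- (1/5)*R3:  [   0    0    1  |  2/5  2/5  1/5 ]
R1 <- R1 - (9/5)*R3:  [      1       0       0  |  -41/50  -21/50   -9/25 ]
R2 <- R2 - (-1/2)*R3:  [     0      1      0  |   9/20  -1/20   1/10 ]
Right block of [I | A^{-1}] is the inverse:
[ -41/50  -21/50  -9/25 ]
[   9/20   -1/20   1/10 ]
[    2/5     2/5    1/5 ]

inverse = [-41/50 -21/50 -9/25; 9/20 -1/20 1/10; 2/5 2/5 1/5]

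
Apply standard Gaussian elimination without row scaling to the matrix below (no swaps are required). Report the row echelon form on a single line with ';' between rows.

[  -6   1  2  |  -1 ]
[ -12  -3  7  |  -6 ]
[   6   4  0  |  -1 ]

REF = [-6 1 2 -1; 0 -5 3 -4; 0 0 5 -6]

Forward elimination:
R2 <- R2 - (2)*R1:  [  0  -5   3  -4 ]
R3 <- R3 - (-1)*R1:  [  0   5   2  -2 ]
R3 <- R3 - (-1)*R2:  [  0   0   5  -6 ]
Row echelon form:
[ -6   1  2  |  -1 ]
[  0  -5  3  |  -4 ]
[  0   0  5  |  -6 ]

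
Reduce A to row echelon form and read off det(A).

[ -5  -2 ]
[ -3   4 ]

Forward elimination:
R2 <- R2 - (3/5)*R1:  [    0  26/5 ]
Upper-triangular form:
[ -5    -2 ]
[  0  26/5 ]
det(A) = (-1)^0 * (-5) * (26/5) = -26  (0 row swaps -> sign +1)

det(A) = -26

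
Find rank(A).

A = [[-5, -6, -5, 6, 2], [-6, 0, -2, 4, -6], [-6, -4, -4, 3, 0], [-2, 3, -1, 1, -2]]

Row reduction:
R2 <- R2 - (6/5)*R1:  [     0   36/5      4  -16/5  -42/5 ]
R3 <- R3 - (6/5)*R1:  [     0   16/5      2  -21/5  -12/5 ]
R4 <- R4 - (2/5)*R1:  [     0   27/5      1   -7/5  -14/5 ]
R3 <- R3 - (4/9)*R2:  [     0      0    2/9  -25/9    4/3 ]
R4 <- R4 - (3/4)*R2:  [   0    0   -2    1  7/2 ]
R4 <- R4 - (-9)*R3:  [    0     0     0   -24  31/2 ]
Row echelon form:
[ -5    -6   -5      6      2 ]
[  0  36/5    4  -16/5  -42/5 ]
[  0     0  2/9  -25/9    4/3 ]
[  0     0    0    -24   31/2 ]
Nonzero rows / pivot columns: 4

rank(A) = 4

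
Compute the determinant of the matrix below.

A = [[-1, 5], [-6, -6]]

det(A) = 36

Forward elimination:
R2 <- R2 - (6)*R1:  [   0  -36 ]
Upper-triangular form:
[ -1    5 ]
[  0  -36 ]
det(A) = (-1)^0 * (-1) * (-36) = 36  (0 row swaps -> sign +1)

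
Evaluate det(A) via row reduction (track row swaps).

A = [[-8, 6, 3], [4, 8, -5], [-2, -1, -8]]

det(A) = 840

Forward elimination:
R2 <- R2 - (-1/2)*R1:  [    0    11  -7/2 ]
R3 <- R3 - (1/4)*R1:  [     0   -5/2  -35/4 ]
R3 <- R3 - (-5/22)*R2:  [       0        0  -105/11 ]
Upper-triangular form:
[ -8   6        3 ]
[  0  11     -7/2 ]
[  0   0  -105/11 ]
det(A) = (-1)^0 * (-8) * (11) * (-105/11) = 840  (0 row swaps -> sign +1)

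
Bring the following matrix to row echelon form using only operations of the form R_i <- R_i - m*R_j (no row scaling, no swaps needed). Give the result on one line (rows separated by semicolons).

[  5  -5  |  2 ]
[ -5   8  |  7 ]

REF = [5 -5 2; 0 3 9]

Forward elimination:
R2 <- R2 - (-1)*R1:  [ 0  3  9 ]
Row echelon form:
[ 5  -5  |  2 ]
[ 0   3  |  9 ]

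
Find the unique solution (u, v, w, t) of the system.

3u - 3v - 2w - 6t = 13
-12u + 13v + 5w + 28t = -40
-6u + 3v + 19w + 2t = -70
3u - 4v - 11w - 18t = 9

(5, -2, -2, 2)

Forward elimination on [A|b]:
R2 <- R2 - (-4)*R1:  [  0   1  -3   4  12 ]
R3 <- R3 - (-2)*R1:  [   0   -3   15  -10  -44 ]
R4 <- R4 - (1)*R1:  [   0   -1   -9  -12   -4 ]
R3 <- R3 - (-3)*R2:  [  0   0   6   2  -8 ]
R4 <- R4 - (-1)*R2:  [   0    0  -12   -8    8 ]
R4 <- R4 - (-2)*R3:  [  0   0   0  -4  -8 ]
Row echelon form:
[ 3  -3  -2  -6  |  13 ]
[ 0   1  -3   4  |  12 ]
[ 0   0   6   2  |  -8 ]
[ 0   0   0  -4  |  -8 ]
Back-substitution:
t = (-8) / -4 = 2
w = (-8 - (2)*(2)) / 6 = -2
v = (12 - (-3)*(-2) - (4)*(2)) / 1 = -2
u = (13 - (-3)*(-2) - (-2)*(-2) - (-6)*(2)) / 3 = 5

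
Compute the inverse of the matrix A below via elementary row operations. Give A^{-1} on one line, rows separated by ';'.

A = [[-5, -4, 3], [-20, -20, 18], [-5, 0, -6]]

inverse = [-2 2/5 1/5; 7/2 -3/4 -1/2; 5/3 -1/3 -1/3]

Gauss-Jordan on [A | I]:
R1 <- (1/-5)*R1:  [    1   4/5  -3/5  |  -1/5     0     0 ]
R2 <- R2 - (-20)*R1:  [  0  -4   6  |  -4   1   0 ]
R3 <- R3 - (-5)*R1:  [  0   4  -9  |  -1   0   1 ]
R2 <- (1/-4)*R2:  [    0     1  -3/2  |     1  -1/4     0 ]
R1 <- R1 - (4/5)*R2:  [   1    0  3/5  |   -1  1/5    0 ]
R3 <- R3 - (4)*R2:  [  0   0  -3  |  -5   1   1 ]
R3 <- (1/-3)*R3:  [    0     0     1  |   5/3  -1/3  -1/3 ]
R1 <- R1 - (3/5)*R3:  [   1    0    0  |   -2  2/5  1/5 ]
R2 <- R2 - (-3/2)*R3:  [    0     1     0  |   7/2  -3/4  -1/2 ]
Right block of [I | A^{-1}] is the inverse:
[  -2   2/5   1/5 ]
[ 7/2  -3/4  -1/2 ]
[ 5/3  -1/3  -1/3 ]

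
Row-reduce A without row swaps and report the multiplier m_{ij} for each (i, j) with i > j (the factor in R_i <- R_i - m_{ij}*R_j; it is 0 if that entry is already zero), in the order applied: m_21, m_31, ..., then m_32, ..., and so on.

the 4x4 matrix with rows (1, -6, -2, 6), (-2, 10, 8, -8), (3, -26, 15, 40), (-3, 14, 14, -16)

Forward elimination:
R2 <- R2 - (-2)*R1:  [  0  -2   4   4 ]
R3 <- R3 - (3)*R1:  [  0  -8  21  22 ]
R4 <- R4 - (-3)*R1:  [  0  -4   8   2 ]
R3 <- R3 - (4)*R2:  [ 0  0  5  6 ]
R4 <- R4 - (2)*R2:  [  0   0   0  -6 ]
R4: entry in column 3 is already 0 -> m_{43} = 0 (no row operation needed)
Multipliers (in order of application): m_{21} = -2, m_{31} = 3, m_{41} = -3, m_{32} = 4, m_{42} = 2, m_{43} = 0

multipliers: -2, 3, -3, 4, 2, 0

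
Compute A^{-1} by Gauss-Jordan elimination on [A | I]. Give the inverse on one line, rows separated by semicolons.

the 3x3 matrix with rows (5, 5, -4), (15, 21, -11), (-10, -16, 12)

Gauss-Jordan on [A | I]:
R1 <- (1/5)*R1:  [    1     1  -4/5  |   1/5     0     0 ]
R2 <- R2 - (15)*R1:  [  0   6   1  |  -3   1   0 ]
R3 <- R3 - (-10)*R1:  [  0  -6   4  |   2   0   1 ]
R2 <- (1/6)*R2:  [    0     1   1/6  |  -1/2   1/6     0 ]
R1 <- R1 - (1)*R2:  [      1       0  -29/30  |    7/10    -1/6       0 ]
R3 <- R3 - (-6)*R2:  [  0   0   5  |  -1   1   1 ]
R3 <- (1/5)*R3:  [    0     0     1  |  -1/5   1/5   1/5 ]
R1 <- R1 - (-29/30)*R3:  [      1       0       0  |   38/75    2/75  29/150 ]
R2 <- R2 - (1/6)*R3:  [     0      1      0  |  -7/15   2/15  -1/30 ]
Right block of [I | A^{-1}] is the inverse:
[ 38/75  2/75  29/150 ]
[ -7/15  2/15   -1/30 ]
[  -1/5   1/5     1/5 ]

inverse = [38/75 2/75 29/150; -7/15 2/15 -1/30; -1/5 1/5 1/5]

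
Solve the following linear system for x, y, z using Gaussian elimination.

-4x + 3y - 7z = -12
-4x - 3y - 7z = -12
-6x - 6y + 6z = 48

Forward elimination on [A|b]:
R2 <- R2 - (1)*R1:  [  0  -6   0   0 ]
R3 <- R3 - (3/2)*R1:  [     0  -21/2   33/2     66 ]
R3 <- R3 - (7/4)*R2:  [    0     0  33/2    66 ]
Row echelon form:
[ -4   3    -7  |  -12 ]
[  0  -6     0  |    0 ]
[  0   0  33/2  |   66 ]
Back-substitution:
z = (66) / (33/2) = 4
y = (0) / -6 = 0
x = (-12 - (3)*(0) - (-7)*(4)) / -4 = -4

(-4, 0, 4)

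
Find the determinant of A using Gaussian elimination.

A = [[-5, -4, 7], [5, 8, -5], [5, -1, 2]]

Forward elimination:
R2 <- R2 - (-1)*R1:  [ 0  4  2 ]
R3 <- R3 - (-1)*R1:  [  0  -5   9 ]
R3 <- R3 - (-5/4)*R2:  [    0     0  23/2 ]
Upper-triangular form:
[ -5  -4     7 ]
[  0   4     2 ]
[  0   0  23/2 ]
det(A) = (-1)^0 * (-5) * (4) * (23/2) = -230  (0 row swaps -> sign +1)

det(A) = -230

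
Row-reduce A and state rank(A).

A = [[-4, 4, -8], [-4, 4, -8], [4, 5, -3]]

Row reduction:
R2 <- R2 - (1)*R1:  [ 0  0  0 ]
R3 <- R3 - (-1)*R1:  [   0    9  -11 ]
R2 <-> R3   (pivot in column 2 was zero)
[ -4  4   -8 ]
[  0  9  -11 ]
[  0  0    0 ]
Row echelon form:
[ -4  4   -8 ]
[  0  9  -11 ]
[  0  0    0 ]
Nonzero rows / pivot columns: 2

rank(A) = 2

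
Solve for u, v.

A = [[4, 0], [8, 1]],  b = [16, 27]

Forward elimination on [A|b]:
R2 <- R2 - (2)*R1:  [  0   1  -5 ]
Row echelon form:
[ 4  0  |  16 ]
[ 0  1  |  -5 ]
Back-substitution:
v = (-5) / 1 = -5
u = (16) / 4 = 4

(4, -5)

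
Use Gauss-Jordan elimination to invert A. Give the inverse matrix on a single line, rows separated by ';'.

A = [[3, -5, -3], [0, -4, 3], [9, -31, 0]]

inverse = [31/12 31/12 -3/4; 3/4 3/4 -1/4; 1 4/3 -1/3]

Gauss-Jordan on [A | I]:
R1 <- (1/3)*R1:  [    1  -5/3    -1  |   1/3     0     0 ]
R3 <- R3 - (9)*R1:  [   0  -16    9  |   -3    0    1 ]
R2 <- (1/-4)*R2:  [    0     1  -3/4  |     0  -1/4     0 ]
R1 <- R1 - (-5/3)*R2:  [     1      0   -9/4  |    1/3  -5/12      0 ]
R3 <- R3 - (-16)*R2:  [  0   0  -3  |  -3  -4   1 ]
R3 <- (1/-3)*R3:  [    0     0     1  |     1   4/3  -1/3 ]
R1 <- R1 - (-9/4)*R3:  [     1      0      0  |  31/12  31/12   -3/4 ]
R2 <- R2 - (-3/4)*R3:  [    0     1     0  |   3/4   3/4  -1/4 ]
Right block of [I | A^{-1}] is the inverse:
[ 31/12  31/12  -3/4 ]
[   3/4    3/4  -1/4 ]
[     1    4/3  -1/3 ]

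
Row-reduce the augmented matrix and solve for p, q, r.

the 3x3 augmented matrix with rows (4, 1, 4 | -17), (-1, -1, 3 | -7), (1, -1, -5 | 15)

(-1, -1, -3)

Forward elimination on [A|b]:
R2 <- R2 - (-1/4)*R1:  [     0   -3/4      4  -45/4 ]
R3 <- R3 - (1/4)*R1:  [    0  -5/4    -6  77/4 ]
R3 <- R3 - (5/3)*R2:  [     0      0  -38/3     38 ]
Row echelon form:
[ 4     1      4  |    -17 ]
[ 0  -3/4      4  |  -45/4 ]
[ 0     0  -38/3  |     38 ]
Back-substitution:
r = (38) / (-38/3) = -3
q = (-45/4 - (4)*(-3)) / (-3/4) = -1
p = (-17 - (1)*(-1) - (4)*(-3)) / 4 = -1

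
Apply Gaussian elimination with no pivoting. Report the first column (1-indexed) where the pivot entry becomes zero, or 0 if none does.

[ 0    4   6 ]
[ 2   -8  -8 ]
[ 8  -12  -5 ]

Naive forward elimination:
Pivot entry (1,1) is zero but row 2 has 2 in column 1 -> naive elimination stops; a row interchange (e.g. R1 <-> R2) would be required here.

first zero-pivot column = 1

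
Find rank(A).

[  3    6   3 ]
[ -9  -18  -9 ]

rank(A) = 1

Row reduction:
R2 <- R2 - (-3)*R1:  [ 0  0  0 ]
Row echelon form:
[ 3  6  3 ]
[ 0  0  0 ]
Nonzero rows / pivot columns: 1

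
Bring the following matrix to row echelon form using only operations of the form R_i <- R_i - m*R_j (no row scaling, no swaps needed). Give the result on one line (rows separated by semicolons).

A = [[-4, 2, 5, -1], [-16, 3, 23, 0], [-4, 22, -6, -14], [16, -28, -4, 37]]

Forward elimination:
R2 <- R2 - (4)*R1:  [  0  -5   3   4 ]
R3 <- R3 - (1)*R1:  [   0   20  -11  -13 ]
R4 <- R4 - (-4)*R1:  [   0  -20   16   33 ]
R3 <- R3 - (-4)*R2:  [ 0  0  1  3 ]
R4 <- R4 - (4)*R2:  [  0   0   4  17 ]
R4 <- R4 - (4)*R3:  [ 0  0  0  5 ]
Row echelon form:
[ -4   2  5  -1 ]
[  0  -5  3   4 ]
[  0   0  1   3 ]
[  0   0  0   5 ]

REF = [-4 2 5 -1; 0 -5 3 4; 0 0 1 3; 0 0 0 5]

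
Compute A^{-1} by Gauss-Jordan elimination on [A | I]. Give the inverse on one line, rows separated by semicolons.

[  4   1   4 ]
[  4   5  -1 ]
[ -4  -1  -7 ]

Gauss-Jordan on [A | I]:
R1 <- (1/4)*R1:  [   1  1/4    1  |  1/4    0    0 ]
R2 <- R2 - (4)*R1:  [  0   4  -5  |  -1   1   0 ]
R3 <- R3 - (-4)*R1:  [  0   0  -3  |   1   0   1 ]
R2 <- (1/4)*R2:  [    0     1  -5/4  |  -1/4   1/4     0 ]
R1 <- R1 - (1/4)*R2:  [     1      0  21/16  |   5/16  -1/16      0 ]
R3 <- (1/-3)*R3:  [    0     0     1  |  -1/3     0  -1/3 ]
R1 <- R1 - (21/16)*R3:  [     1      0      0  |    3/4  -1/16   7/16 ]
R2 <- R2 - (-5/4)*R3:  [     0      1      0  |   -2/3    1/4  -5/12 ]
Right block of [I | A^{-1}] is the inverse:
[  3/4  -1/16   7/16 ]
[ -2/3    1/4  -5/12 ]
[ -1/3      0   -1/3 ]

inverse = [3/4 -1/16 7/16; -2/3 1/4 -5/12; -1/3 0 -1/3]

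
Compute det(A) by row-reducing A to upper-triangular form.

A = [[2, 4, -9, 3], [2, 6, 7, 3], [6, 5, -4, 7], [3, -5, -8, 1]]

Forward elimination:
R2 <- R2 - (1)*R1:  [  0   2  16   0 ]
R3 <- R3 - (3)*R1:  [  0  -7  23  -2 ]
R4 <- R4 - (3/2)*R1:  [    0   -11  11/2  -7/2 ]
R3 <- R3 - (-7/2)*R2:  [  0   0  79  -2 ]
R4 <- R4 - (-11/2)*R2:  [     0      0  187/2   -7/2 ]
R4 <- R4 - (187/158)*R3:  [        0         0         0  -179/158 ]
Upper-triangular form:
[ 2  4  -9         3 ]
[ 0  2  16         0 ]
[ 0  0  79        -2 ]
[ 0  0   0  -179/158 ]
det(A) = (-1)^0 * (2) * (2) * (79) * (-179/158) = -358  (0 row swaps -> sign +1)

det(A) = -358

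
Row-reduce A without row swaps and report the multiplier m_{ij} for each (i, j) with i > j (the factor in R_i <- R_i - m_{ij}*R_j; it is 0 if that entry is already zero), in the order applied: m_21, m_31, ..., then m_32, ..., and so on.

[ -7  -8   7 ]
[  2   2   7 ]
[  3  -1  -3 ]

multipliers: -2/7, -3/7, 31/2

Forward elimination:
R2 <- R2 - (-2/7)*R1:  [    0  -2/7     9 ]
R3 <- R3 - (-3/7)*R1:  [     0  -31/7      0 ]
R3 <- R3 - (31/2)*R2:  [      0       0  -279/2 ]
Multipliers (in order of application): m_{21} = -2/7, m_{31} = -3/7, m_{32} = 31/2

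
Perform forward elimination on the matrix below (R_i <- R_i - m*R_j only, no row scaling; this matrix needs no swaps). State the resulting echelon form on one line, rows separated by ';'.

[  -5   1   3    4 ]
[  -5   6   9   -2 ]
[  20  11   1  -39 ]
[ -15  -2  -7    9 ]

REF = [-5 1 3 4; 0 5 6 -6; 0 0 -5 -5; 0 0 0 1]

Forward elimination:
R2 <- R2 - (1)*R1:  [  0   5   6  -6 ]
R3 <- R3 - (-4)*R1:  [   0   15   13  -23 ]
R4 <- R4 - (3)*R1:  [   0   -5  -16   -3 ]
R3 <- R3 - (3)*R2:  [  0   0  -5  -5 ]
R4 <- R4 - (-1)*R2:  [   0    0  -10   -9 ]
R4 <- R4 - (2)*R3:  [ 0  0  0  1 ]
Row echelon form:
[ -5  1   3   4 ]
[  0  5   6  -6 ]
[  0  0  -5  -5 ]
[  0  0   0   1 ]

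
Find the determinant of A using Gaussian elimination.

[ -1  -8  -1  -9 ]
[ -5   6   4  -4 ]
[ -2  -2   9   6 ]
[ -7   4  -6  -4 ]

Forward elimination:
R2 <- R2 - (5)*R1:  [  0  46   9  41 ]
R3 <- R3 - (2)*R1:  [  0  14  11  24 ]
R4 <- R4 - (7)*R1:  [  0  60   1  59 ]
R3 <- R3 - (7/23)*R2:  [      0       0  190/23  265/23 ]
R4 <- R4 - (30/23)*R2:  [       0        0  -247/23   127/23 ]
R4 <- R4 - (-13/10)*R3:  [    0     0     0  41/2 ]
Upper-triangular form:
[ -1  -8      -1      -9 ]
[  0  46       9      41 ]
[  0   0  190/23  265/23 ]
[  0   0       0    41/2 ]
det(A) = (-1)^0 * (-1) * (46) * (190/23) * (41/2) = -7790  (0 row swaps -> sign +1)

det(A) = -7790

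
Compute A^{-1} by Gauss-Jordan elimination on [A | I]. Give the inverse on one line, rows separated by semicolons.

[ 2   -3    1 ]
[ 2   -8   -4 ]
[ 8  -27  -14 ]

Gauss-Jordan on [A | I]:
R1 <- (1/2)*R1:  [    1  -3/2   1/2  |   1/2     0     0 ]
R2 <- R2 - (2)*R1:  [  0  -5  -5  |  -1   1   0 ]
R3 <- R3 - (8)*R1:  [   0  -15  -18  |   -4    0    1 ]
R2 <- (1/-5)*R2:  [    0     1     1  |   1/5  -1/5     0 ]
R1 <- R1 - (-3/2)*R2:  [     1      0      2  |    4/5  -3/10      0 ]
R3 <- R3 - (-15)*R2:  [  0   0  -3  |  -1  -3   1 ]
R3 <- (1/-3)*R3:  [    0     0     1  |   1/3     1  -1/3 ]
R1 <- R1 - (2)*R3:  [      1       0       0  |    2/15  -23/10     2/3 ]
R2 <- R2 - (1)*R3:  [     0      1      0  |  -2/15   -6/5    1/3 ]
Right block of [I | A^{-1}] is the inverse:
[  2/15  -23/10   2/3 ]
[ -2/15    -6/5   1/3 ]
[   1/3       1  -1/3 ]

inverse = [2/15 -23/10 2/3; -2/15 -6/5 1/3; 1/3 1 -1/3]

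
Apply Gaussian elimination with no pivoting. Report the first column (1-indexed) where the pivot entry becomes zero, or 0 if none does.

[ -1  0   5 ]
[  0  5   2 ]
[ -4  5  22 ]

Naive forward elimination:
R3 <- R3 - (4)*R1:  [ 0  5  2 ]
R3 <- R3 - (1)*R2:  [ 0  0  0 ]
Matrix at this point:
[ -1  0  5 ]
[  0  5  2 ]
[  0  0  0 ]
Pivot entry (3,3) in the last row is zero and there are no rows below to swap with -> zero pivot in column 3 (A is singular).

first zero-pivot column = 3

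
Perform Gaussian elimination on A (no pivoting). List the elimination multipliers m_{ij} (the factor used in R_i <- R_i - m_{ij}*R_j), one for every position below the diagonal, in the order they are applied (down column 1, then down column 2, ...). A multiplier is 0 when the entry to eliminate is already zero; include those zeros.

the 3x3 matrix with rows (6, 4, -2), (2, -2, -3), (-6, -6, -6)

Forward elimination:
R2 <- R2 - (1/3)*R1:  [     0  -10/3   -7/3 ]
R3 <- R3 - (-1)*R1:  [  0  -2  -8 ]
R3 <- R3 - (3/5)*R2:  [     0      0  -33/5 ]
Multipliers (in order of application): m_{21} = 1/3, m_{31} = -1, m_{32} = 3/5

multipliers: 1/3, -1, 3/5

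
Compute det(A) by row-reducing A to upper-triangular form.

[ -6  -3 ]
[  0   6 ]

det(A) = -36

Forward elimination:
Upper-triangular form:
[ -6  -3 ]
[  0   6 ]
det(A) = (-1)^0 * (-6) * (6) = -36  (0 row swaps -> sign +1)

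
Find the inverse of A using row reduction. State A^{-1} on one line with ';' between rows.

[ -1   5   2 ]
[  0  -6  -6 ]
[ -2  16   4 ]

inverse = [-2 -1/3 1/2; -1/3 0 1/6; 1/3 -1/6 -1/6]

Gauss-Jordan on [A | I]:
R1 <- (1/-1)*R1:  [  1  -5  -2  |  -1   0   0 ]
R3 <- R3 - (-2)*R1:  [  0   6   0  |  -2   0   1 ]
R2 <- (1/-6)*R2:  [    0     1     1  |     0  -1/6     0 ]
R1 <- R1 - (-5)*R2:  [    1     0     3  |    -1  -5/6     0 ]
R3 <- R3 - (6)*R2:  [  0   0  -6  |  -2   1   1 ]
R3 <- (1/-6)*R3:  [    0     0     1  |   1/3  -1/6  -1/6 ]
R1 <- R1 - (3)*R3:  [    1     0     0  |    -2  -1/3   1/2 ]
R2 <- R2 - (1)*R3:  [    0     1     0  |  -1/3     0   1/6 ]
Right block of [I | A^{-1}] is the inverse:
[   -2  -1/3   1/2 ]
[ -1/3     0   1/6 ]
[  1/3  -1/6  -1/6 ]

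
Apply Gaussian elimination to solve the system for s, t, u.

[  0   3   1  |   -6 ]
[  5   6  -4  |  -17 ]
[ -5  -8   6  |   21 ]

Forward elimination on [A|b]:
R1 <-> R2   (pivot in column 1 was zero)
[  5   6  -4  -17 ]
[  0   3   1   -6 ]
[ -5  -8   6   21 ]
R3 <- R3 - (-1)*R1:  [  0  -2   2   4 ]
R3 <- R3 - (-2/3)*R2:  [   0    0  8/3    0 ]
Row echelon form:
[ 5  6   -4  |  -17 ]
[ 0  3    1  |   -6 ]
[ 0  0  8/3  |    0 ]
Back-substitution:
u = (0) / (8/3) = 0
t = (-6 - (1)*(0)) / 3 = -2
s = (-17 - (6)*(-2) - (-4)*(0)) / 5 = -1

(-1, -2, 0)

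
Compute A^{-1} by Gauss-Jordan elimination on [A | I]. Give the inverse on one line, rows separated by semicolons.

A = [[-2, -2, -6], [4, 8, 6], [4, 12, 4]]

Gauss-Jordan on [A | I]:
R1 <- (1/-2)*R1:  [    1     1     3  |  -1/2     0     0 ]
R2 <- R2 - (4)*R1:  [  0   4  -6  |   2   1   0 ]
R3 <- R3 - (4)*R1:  [  0   8  -8  |   2   0   1 ]
R2 <- (1/4)*R2:  [    0     1  -3/2  |   1/2   1/4     0 ]
R1 <- R1 - (1)*R2:  [    1     0   9/2  |    -1  -1/4     0 ]
R3 <- R3 - (8)*R2:  [  0   0   4  |  -2  -2   1 ]
R3 <- (1/4)*R3:  [    0     0     1  |  -1/2  -1/2   1/4 ]
R1 <- R1 - (9/2)*R3:  [    1     0     0  |   5/4     2  -9/8 ]
R2 <- R2 - (-3/2)*R3:  [    0     1     0  |  -1/4  -1/2   3/8 ]
Right block of [I | A^{-1}] is the inverse:
[  5/4     2  -9/8 ]
[ -1/4  -1/2   3/8 ]
[ -1/2  -1/2   1/4 ]

inverse = [5/4 2 -9/8; -1/4 -1/2 3/8; -1/2 -1/2 1/4]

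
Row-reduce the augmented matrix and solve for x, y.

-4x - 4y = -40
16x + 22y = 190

(5, 5)

Forward elimination on [A|b]:
R2 <- R2 - (-4)*R1:  [  0   6  30 ]
Row echelon form:
[ -4  -4  |  -40 ]
[  0   6  |   30 ]
Back-substitution:
y = (30) / 6 = 5
x = (-40 - (-4)*(5)) / -4 = 5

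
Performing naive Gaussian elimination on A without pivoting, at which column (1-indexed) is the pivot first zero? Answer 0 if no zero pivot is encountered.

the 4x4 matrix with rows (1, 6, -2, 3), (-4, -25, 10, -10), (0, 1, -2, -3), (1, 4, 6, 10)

Naive forward elimination:
R2 <- R2 - (-4)*R1:  [  0  -1   2   2 ]
R4 <- R4 - (1)*R1:  [  0  -2   8   7 ]
R3 <- R3 - (-1)*R2:  [  0   0   0  -1 ]
R4 <- R4 - (2)*R2:  [ 0  0  4  3 ]
Matrix at this point:
[ 1   6  -2   3 ]
[ 0  -1   2   2 ]
[ 0   0   0  -1 ]
[ 0   0   4   3 ]
Pivot entry (3,3) is zero but row 4 has 4 in column 3 -> naive elimination stops; a row interchange (e.g. R3 <-> R4) would be required here.

first zero-pivot column = 3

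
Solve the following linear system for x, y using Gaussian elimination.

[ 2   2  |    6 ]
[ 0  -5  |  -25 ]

Forward elimination on [A|b]:
Row echelon form:
[ 2   2  |    6 ]
[ 0  -5  |  -25 ]
Back-substitution:
y = (-25) / -5 = 5
x = (6 - (2)*(5)) / 2 = -2

(-2, 5)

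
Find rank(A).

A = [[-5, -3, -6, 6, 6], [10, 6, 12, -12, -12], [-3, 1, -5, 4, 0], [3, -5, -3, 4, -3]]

Row reduction:
R2 <- R2 - (-2)*R1:  [ 0  0  0  0  0 ]
R3 <- R3 - (3/5)*R1:  [     0   14/5   -7/5    2/5  -18/5 ]
R4 <- R4 - (-3/5)*R1:  [     0  -34/5  -33/5   38/5    3/5 ]
R2 <-> R3   (pivot in column 2 was zero)
[ -5     -3     -6     6      6 ]
[  0   14/5   -7/5   2/5  -18/5 ]
[  0      0      0     0      0 ]
[  0  -34/5  -33/5  38/5    3/5 ]
R4 <- R4 - (-17/7)*R2:  [     0      0    -10   60/7  -57/7 ]
R3 <-> R4   (pivot in column 3 was zero)
[ -5    -3    -6     6      6 ]
[  0  14/5  -7/5   2/5  -18/5 ]
[  0     0   -10  60/7  -57/7 ]
[  0     0     0     0      0 ]
Row echelon form:
[ -5    -3    -6     6      6 ]
[  0  14/5  -7/5   2/5  -18/5 ]
[  0     0   -10  60/7  -57/7 ]
[  0     0     0     0      0 ]
Nonzero rows / pivot columns: 3

rank(A) = 3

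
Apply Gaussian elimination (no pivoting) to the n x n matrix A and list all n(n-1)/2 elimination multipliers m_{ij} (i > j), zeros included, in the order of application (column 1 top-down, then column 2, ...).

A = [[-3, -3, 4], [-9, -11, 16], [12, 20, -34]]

multipliers: 3, -4, -4

Forward elimination:
R2 <- R2 - (3)*R1:  [  0  -2   4 ]
R3 <- R3 - (-4)*R1:  [   0    8  -18 ]
R3 <- R3 - (-4)*R2:  [  0   0  -2 ]
Multipliers (in order of application): m_{21} = 3, m_{31} = -4, m_{32} = -4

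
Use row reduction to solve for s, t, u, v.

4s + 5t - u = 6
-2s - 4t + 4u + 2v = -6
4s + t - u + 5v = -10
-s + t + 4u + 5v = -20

(3, -1, 1, -4)

Forward elimination on [A|b]:
R2 <- R2 - (-1/2)*R1:  [    0  -3/2   7/2     2    -3 ]
R3 <- R3 - (1)*R1:  [   0   -4    0    5  -16 ]
R4 <- R4 - (-1/4)*R1:  [     0    9/4   15/4      5  -37/2 ]
R3 <- R3 - (8/3)*R2:  [     0      0  -28/3   -1/3     -8 ]
R4 <- R4 - (-3/2)*R2:  [   0    0    9    8  -23 ]
R4 <- R4 - (-27/28)*R3:  [      0       0       0  215/28  -215/7 ]
Row echelon form:
[ 4     5     -1       0  |       6 ]
[ 0  -3/2    7/2       2  |      -3 ]
[ 0     0  -28/3    -1/3  |      -8 ]
[ 0     0      0  215/28  |  -215/7 ]
Back-substitution:
v = (-215/7) / (215/28) = -4
u = (-8 - (-1/3)*(-4)) / (-28/3) = 1
t = (-3 - (7/2)*(1) - (2)*(-4)) / (-3/2) = -1
s = (6 - (5)*(-1) - (-1)*(1)) / 4 = 3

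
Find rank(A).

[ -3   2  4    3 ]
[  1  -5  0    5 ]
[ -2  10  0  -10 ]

rank(A) = 2

Row reduction:
R2 <- R2 - (-1/3)*R1:  [     0  -13/3    4/3      6 ]
R3 <- R3 - (2/3)*R1:  [    0  26/3  -8/3   -12 ]
R3 <- R3 - (-2)*R2:  [ 0  0  0  0 ]
Row echelon form:
[ -3      2    4  3 ]
[  0  -13/3  4/3  6 ]
[  0      0    0  0 ]
Nonzero rows / pivot columns: 2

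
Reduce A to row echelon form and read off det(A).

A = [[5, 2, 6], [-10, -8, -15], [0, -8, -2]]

det(A) = -80

Forward elimination:
R2 <- R2 - (-2)*R1:  [  0  -4  -3 ]
R3 <- R3 - (2)*R2:  [ 0  0  4 ]
Upper-triangular form:
[ 5   2   6 ]
[ 0  -4  -3 ]
[ 0   0   4 ]
det(A) = (-1)^0 * (5) * (-4) * (4) = -80  (0 row swaps -> sign +1)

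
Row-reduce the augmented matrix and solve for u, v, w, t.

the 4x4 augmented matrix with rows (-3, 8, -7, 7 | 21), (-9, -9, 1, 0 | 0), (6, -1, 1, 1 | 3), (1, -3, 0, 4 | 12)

Forward elimination on [A|b]:
R2 <- R2 - (3)*R1:  [   0  -33   22  -21  -63 ]
R3 <- R3 - (-2)*R1:  [   0   15  -13   15   45 ]
R4 <- R4 - (-1/3)*R1:  [    0  -1/3  -7/3  19/3    19 ]
R3 <- R3 - (-5/11)*R2:  [      0       0      -3   60/11  180/11 ]
R4 <- R4 - (1/99)*R2:  [      0       0   -23/9   72/11  216/11 ]
R4 <- R4 - (23/27)*R3:  [      0       0       0  188/99  188/33 ]
Row echelon form:
[ -3    8  -7       7  |      21 ]
[  0  -33  22     -21  |     -63 ]
[  0    0  -3   60/11  |  180/11 ]
[  0    0   0  188/99  |  188/33 ]
Back-substitution:
t = (188/33) / (188/99) = 3
w = (180/11 - (60/11)*(3)) / -3 = 0
v = (-63 - (22)*(0) - (-21)*(3)) / -33 = 0
u = (21 - (8)*(0) - (-7)*(0) - (7)*(3)) / -3 = 0

(0, 0, 0, 3)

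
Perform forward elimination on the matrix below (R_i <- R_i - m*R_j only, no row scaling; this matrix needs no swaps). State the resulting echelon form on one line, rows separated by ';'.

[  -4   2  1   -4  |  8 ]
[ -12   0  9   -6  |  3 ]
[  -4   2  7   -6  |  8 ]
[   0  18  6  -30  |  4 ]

REF = [-4 2 1 -4 8; 0 -6 6 6 -21; 0 0 6 -2 0; 0 0 0 -4 -59]

Forward elimination:
R2 <- R2 - (3)*R1:  [   0   -6    6    6  -21 ]
R3 <- R3 - (1)*R1:  [  0   0   6  -2   0 ]
R4 <- R4 - (-3)*R2:  [   0    0   24  -12  -59 ]
R4 <- R4 - (4)*R3:  [   0    0    0   -4  -59 ]
Row echelon form:
[ -4   2  1  -4  |    8 ]
[  0  -6  6   6  |  -21 ]
[  0   0  6  -2  |    0 ]
[  0   0  0  -4  |  -59 ]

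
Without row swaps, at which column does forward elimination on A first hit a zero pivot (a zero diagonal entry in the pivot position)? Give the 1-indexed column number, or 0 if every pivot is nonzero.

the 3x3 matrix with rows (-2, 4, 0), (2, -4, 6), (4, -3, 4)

Naive forward elimination:
R2 <- R2 - (-1)*R1:  [ 0  0  6 ]
R3 <- R3 - (-2)*R1:  [ 0  5  4 ]
Matrix at this point:
[ -2  4  0 ]
[  0  0  6 ]
[  0  5  4 ]
Pivot entry (2,2) is zero but row 3 has 5 in column 2 -> naive elimination stops; a row interchange (e.g. R2 <-> R3) would be required here.

first zero-pivot column = 2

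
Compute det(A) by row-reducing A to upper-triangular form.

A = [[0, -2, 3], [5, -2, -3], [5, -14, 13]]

det(A) = -20

Forward elimination:
R1 <-> R2   (pivot in column 1 was zero)
[ 5   -2  -3 ]
[ 0   -2   3 ]
[ 5  -14  13 ]
R3 <- R3 - (1)*R1:  [   0  -12   16 ]
R3 <- R3 - (6)*R2:  [  0   0  -2 ]
Upper-triangular form:
[ 5  -2  -3 ]
[ 0  -2   3 ]
[ 0   0  -2 ]
det(A) = (-1)^1 * (5) * (-2) * (-2) = -20  (1 row swap -> sign -1)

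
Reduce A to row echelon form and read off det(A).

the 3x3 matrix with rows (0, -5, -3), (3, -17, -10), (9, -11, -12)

det(A) = -90

Forward elimination:
R1 <-> R2   (pivot in column 1 was zero)
[ 3  -17  -10 ]
[ 0   -5   -3 ]
[ 9  -11  -12 ]
R3 <- R3 - (3)*R1:  [  0  40  18 ]
R3 <- R3 - (-8)*R2:  [  0   0  -6 ]
Upper-triangular form:
[ 3  -17  -10 ]
[ 0   -5   -3 ]
[ 0    0   -6 ]
det(A) = (-1)^1 * (3) * (-5) * (-6) = -90  (1 row swap -> sign -1)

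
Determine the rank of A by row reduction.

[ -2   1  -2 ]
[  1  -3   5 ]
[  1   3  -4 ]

rank(A) = 3

Row reduction:
R2 <- R2 - (-1/2)*R1:  [    0  -5/2     4 ]
R3 <- R3 - (-1/2)*R1:  [   0  7/2   -5 ]
R3 <- R3 - (-7/5)*R2:  [   0    0  3/5 ]
Row echelon form:
[ -2     1   -2 ]
[  0  -5/2    4 ]
[  0     0  3/5 ]
Nonzero rows / pivot columns: 3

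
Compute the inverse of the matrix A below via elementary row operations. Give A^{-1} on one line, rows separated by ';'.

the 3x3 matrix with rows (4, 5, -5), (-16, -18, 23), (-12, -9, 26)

inverse = [-261/16 -85/16 25/16; 35/4 11/4 -3/4; -9/2 -3/2 1/2]

Gauss-Jordan on [A | I]:
R1 <- (1/4)*R1:  [    1   5/4  -5/4  |   1/4     0     0 ]
R2 <- R2 - (-16)*R1:  [ 0  2  3  |  4  1  0 ]
R3 <- R3 - (-12)*R1:  [  0   6  11  |   3   0   1 ]
R2 <- (1/2)*R2:  [   0    1  3/2  |    2  1/2    0 ]
R1 <- R1 - (5/4)*R2:  [     1      0  -25/8  |   -9/4   -5/8      0 ]
R3 <- R3 - (6)*R2:  [  0   0   2  |  -9  -3   1 ]
R3 <- (1/2)*R3:  [    0     0     1  |  -9/2  -3/2   1/2 ]
R1 <- R1 - (-25/8)*R3:  [       1        0        0  |  -261/16   -85/16    25/16 ]
R2 <- R2 - (3/2)*R3:  [    0     1     0  |  35/4  11/4  -3/4 ]
Right block of [I | A^{-1}] is the inverse:
[ -261/16  -85/16  25/16 ]
[    35/4    11/4   -3/4 ]
[    -9/2    -3/2    1/2 ]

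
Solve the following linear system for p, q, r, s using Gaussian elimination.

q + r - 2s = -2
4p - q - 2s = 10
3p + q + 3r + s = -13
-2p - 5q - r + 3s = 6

(1, -2, -4, -2)

Forward elimination on [A|b]:
R1 <-> R2   (pivot in column 1 was zero)
[  4  -1   0  -2   10 ]
[  0   1   1  -2   -2 ]
[  3   1   3   1  -13 ]
[ -2  -5  -1   3    6 ]
R3 <- R3 - (3/4)*R1:  [     0    7/4      3    5/2  -41/2 ]
R4 <- R4 - (-1/2)*R1:  [     0  -11/2     -1      2     11 ]
R3 <- R3 - (7/4)*R2:  [   0    0  5/4    6  -17 ]
R4 <- R4 - (-11/2)*R2:  [   0    0  9/2   -9    0 ]
R4 <- R4 - (18/5)*R3:  [      0       0       0  -153/5   306/5 ]
Row echelon form:
[ 4  -1    0      -2  |     10 ]
[ 0   1    1      -2  |     -2 ]
[ 0   0  5/4       6  |    -17 ]
[ 0   0    0  -153/5  |  306/5 ]
Back-substitution:
s = (306/5) / (-153/5) = -2
r = (-17 - (6)*(-2)) / (5/4) = -4
q = (-2 - (1)*(-4) - (-2)*(-2)) / 1 = -2
p = (10 - (-1)*(-2) - (-2)*(-2)) / 4 = 1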